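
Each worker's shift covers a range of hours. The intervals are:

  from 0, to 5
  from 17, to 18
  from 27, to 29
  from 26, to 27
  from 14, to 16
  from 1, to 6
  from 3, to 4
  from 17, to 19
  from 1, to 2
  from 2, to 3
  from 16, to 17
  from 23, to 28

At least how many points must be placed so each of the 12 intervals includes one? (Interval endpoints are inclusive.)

5

By right end: [1,2]  [2,3]  [3,4]  [0,5]  [1,6]  [14,16]  [16,17]  [17,18]  [17,19]  [26,27]  [23,28]  [27,29]
[1,2] uncovered → point at 2; [3,4] uncovered → point at 4; [14,16] uncovered → point at 16; [17,18] uncovered → point at 18; [26,27] uncovered → point at 27.
Points: 2, 4, 16, 18, 27 (5 total).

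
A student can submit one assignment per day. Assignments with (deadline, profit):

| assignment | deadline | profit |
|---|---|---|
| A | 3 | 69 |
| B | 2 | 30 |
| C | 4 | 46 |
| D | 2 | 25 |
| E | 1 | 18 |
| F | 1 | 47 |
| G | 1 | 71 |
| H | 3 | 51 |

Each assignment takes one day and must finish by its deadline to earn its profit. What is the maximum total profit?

237

Sort by profit descending; place each in the latest free slot ≤ its deadline.
Profit order: G=71 A=69 H=51 F=47 C=46 B=30 D=25 E=18
Assign: G→slot 1, A→slot 3, H→slot 2, F skipped, C→slot 4, B skipped, D skipped, E skipped.
Slots: [1:G] [2:H] [3:A] [4:C]
Profit = 71 + 51 + 69 + 46 = 237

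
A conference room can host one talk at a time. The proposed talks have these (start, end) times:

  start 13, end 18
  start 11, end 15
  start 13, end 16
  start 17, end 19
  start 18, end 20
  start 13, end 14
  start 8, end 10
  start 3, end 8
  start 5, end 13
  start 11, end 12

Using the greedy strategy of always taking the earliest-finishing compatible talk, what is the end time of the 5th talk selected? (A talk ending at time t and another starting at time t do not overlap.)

19

Sorted by end: (3,8)  (8,10)  (11,12)  (5,13)  (13,14)  (11,15)  (13,16)  (13,18)  (17,19)  (18,20)
take (3,8); take (8,10); take (11,12); skip (5,13); take (13,14); skip (13,16); take (17,19).
Selected: (3,8) (8,10) (11,12) (13,14) (17,19)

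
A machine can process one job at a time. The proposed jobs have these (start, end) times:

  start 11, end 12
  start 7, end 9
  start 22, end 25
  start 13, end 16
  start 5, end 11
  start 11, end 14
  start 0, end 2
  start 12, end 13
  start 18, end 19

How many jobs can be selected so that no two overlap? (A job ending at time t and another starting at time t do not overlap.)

7

Sorted by end: (0,2)  (7,9)  (5,11)  (11,12)  (12,13)  (11,14)  (13,16)  (18,19)  (22,25)
take (0,2); take (7,9); skip (5,11); take (11,12); take (12,13); take (13,16); take (18,19); take (22,25).
Selected 7 jobs.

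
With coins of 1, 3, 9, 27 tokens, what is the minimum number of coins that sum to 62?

Use the largest denomination that fits, subtract, and repeat.
62 − 2×27→8 − 2×3→2 − 2×1→0
Total coins = 2 + 2 + 2 = 6

6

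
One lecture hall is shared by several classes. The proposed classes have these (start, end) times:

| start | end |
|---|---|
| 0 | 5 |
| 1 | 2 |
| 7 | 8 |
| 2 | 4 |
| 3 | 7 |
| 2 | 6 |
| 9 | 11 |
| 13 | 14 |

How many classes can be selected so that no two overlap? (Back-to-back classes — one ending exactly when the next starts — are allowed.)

Greedy by earliest finish: after sorting by end time, pick each interval compatible with the last pick.
By end time: (1,2), (2,4), (0,5), (2,6), (3,7), (7,8), (9,11), (13,14).
Pick (1,2); next start ≥ 2 → (2,4); next start ≥ 4 → (7,8); next start ≥ 8 → (9,11); next start ≥ 11 → (13,14).
Selected 5 classes.

5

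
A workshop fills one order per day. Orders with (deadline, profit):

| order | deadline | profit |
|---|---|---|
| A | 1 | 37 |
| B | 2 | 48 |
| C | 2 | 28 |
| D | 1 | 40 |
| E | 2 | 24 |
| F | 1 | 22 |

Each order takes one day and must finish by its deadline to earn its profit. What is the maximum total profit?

By profit: B(d2,48), D(d1,40), A(d1,37), C(d2,28), E(d2,24), F(d1,22)
B→slot 2; D→slot 1; A skipped; C skipped; E skipped; F skipped.
Profit = 40 + 48 = 88

88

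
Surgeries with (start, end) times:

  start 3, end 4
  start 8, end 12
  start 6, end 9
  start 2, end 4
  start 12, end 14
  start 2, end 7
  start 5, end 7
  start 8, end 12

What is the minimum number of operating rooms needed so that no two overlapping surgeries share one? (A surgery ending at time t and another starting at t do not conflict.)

The answer is the maximum number of intervals overlapping at any instant.
starts: [2, 2, 3, 5, 6, 8, 8, 12]
ends:   [4, 4, 7, 7, 9, 12, 12, 14]
s2→1 s2→2 s3→3  — peak 3.

3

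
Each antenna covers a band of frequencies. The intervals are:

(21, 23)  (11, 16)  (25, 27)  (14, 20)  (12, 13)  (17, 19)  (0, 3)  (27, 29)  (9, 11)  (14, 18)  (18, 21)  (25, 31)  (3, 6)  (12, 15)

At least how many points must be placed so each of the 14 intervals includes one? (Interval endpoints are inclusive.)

Process intervals by earliest right end; each time one isn't hit yet, stab at its right endpoint.
Sorted: [0,3] [3,6] [9,11] [12,13] [12,15] [11,16] [14,18] [17,19] [14,20] [18,21] [21,23] [25,27] [27,29] [25,31]
{[0,3],[3,6]} hit by 3; {[9,11]} hit by 11; {[12,13],[12,15],[11,16]} hit by 13; {[14,18],[17,19],[14,20],[18,21]} hit by 18; {[21,23]} hit by 23; {[25,27],[27,29],[25,31]} hit by 27.
Points: 3, 11, 13, 18, 23, 27 (6 total).

6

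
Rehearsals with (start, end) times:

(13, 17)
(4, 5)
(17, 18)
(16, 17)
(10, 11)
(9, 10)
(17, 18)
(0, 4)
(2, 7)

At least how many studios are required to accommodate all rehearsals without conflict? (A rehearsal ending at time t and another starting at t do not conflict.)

Events (time:±→running): 0:+→1 2:+→2 … peak 2.

2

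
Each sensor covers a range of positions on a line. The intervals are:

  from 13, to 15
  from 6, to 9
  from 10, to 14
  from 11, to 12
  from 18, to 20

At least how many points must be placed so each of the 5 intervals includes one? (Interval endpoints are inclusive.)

4

By right end: [6,9]  [11,12]  [10,14]  [13,15]  [18,20]
[6,9] uncovered → point at 9; [11,12] uncovered → point at 12; [13,15] uncovered → point at 15; [18,20] uncovered → point at 20.
Points: 9, 12, 15, 20 (4 total).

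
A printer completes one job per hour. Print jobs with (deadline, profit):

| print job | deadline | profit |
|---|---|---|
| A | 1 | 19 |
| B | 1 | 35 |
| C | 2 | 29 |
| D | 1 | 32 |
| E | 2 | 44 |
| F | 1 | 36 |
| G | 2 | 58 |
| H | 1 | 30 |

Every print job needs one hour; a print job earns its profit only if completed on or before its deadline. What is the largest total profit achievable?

102

By profit: G(d2,58), E(d2,44), F(d1,36), B(d1,35), D(d1,32), H(d1,30), C(d2,29), A(d1,19)
G→slot 2; E→slot 1; F skipped; B skipped; D skipped; H skipped; C skipped; A skipped.
Profit = 44 + 58 = 102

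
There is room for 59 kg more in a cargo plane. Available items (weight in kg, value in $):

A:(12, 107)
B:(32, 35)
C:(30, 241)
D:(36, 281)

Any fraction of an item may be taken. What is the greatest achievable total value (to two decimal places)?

Order: A (107/12=8.92) > C (241/30=8.03) > D (281/36=7.81) > B (35/32=1.09)
Fill: take A (12 @ 107) → take C (30 @ 241) → take 17/36 of D → 132.69; 59/59 used.
Total value = 480.69

480.69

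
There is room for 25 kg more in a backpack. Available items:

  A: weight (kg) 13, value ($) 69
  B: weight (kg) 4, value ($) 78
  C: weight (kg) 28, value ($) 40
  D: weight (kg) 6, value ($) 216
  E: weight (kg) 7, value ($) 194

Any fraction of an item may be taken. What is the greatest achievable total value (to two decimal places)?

Order: D (216/6=36.00) > E (194/7=27.71) > B (78/4=19.50) > A (69/13=5.31) > C (40/28=1.43)
Fill: take D (6 @ 216) → take E (7 @ 194) → take B (4 @ 78) → take 8/13 of A → 42.46; 25/25 used.
Total value = 530.46

530.46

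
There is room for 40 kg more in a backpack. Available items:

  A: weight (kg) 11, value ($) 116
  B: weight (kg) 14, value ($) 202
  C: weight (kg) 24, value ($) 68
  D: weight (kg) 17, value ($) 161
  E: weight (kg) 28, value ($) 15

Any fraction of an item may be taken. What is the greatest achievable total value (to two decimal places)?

Sort by value per unit weight and fill in that order.
Order: B (202/14=14.43) > A (116/11=10.55) > D (161/17=9.47) > C (68/24=2.83) > E (15/28=0.54)
Fill: take B (14 @ 202) → take A (11 @ 116) → take 15/17 of D → 142.06; 40/40 used.
Total value = 460.06

460.06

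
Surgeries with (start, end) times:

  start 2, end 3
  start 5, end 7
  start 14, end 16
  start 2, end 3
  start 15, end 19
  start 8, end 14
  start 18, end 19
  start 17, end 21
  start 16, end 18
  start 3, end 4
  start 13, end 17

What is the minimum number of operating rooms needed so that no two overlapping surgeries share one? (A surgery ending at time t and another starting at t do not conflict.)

3

The answer is the maximum number of intervals overlapping at any instant.
starts: [2, 2, 3, 5, 8, 13, 14, 15, 16, 17, 18]
ends:   [3, 3, 4, 7, 14, 16, 17, 18, 19, 19, 21]
s2→1 s2→2 e3→1 e3→0 s3→1 e4→0 s5→1 e7→0 s8→1 s13→2 e14→1 s14→2 s15→3  — peak 3.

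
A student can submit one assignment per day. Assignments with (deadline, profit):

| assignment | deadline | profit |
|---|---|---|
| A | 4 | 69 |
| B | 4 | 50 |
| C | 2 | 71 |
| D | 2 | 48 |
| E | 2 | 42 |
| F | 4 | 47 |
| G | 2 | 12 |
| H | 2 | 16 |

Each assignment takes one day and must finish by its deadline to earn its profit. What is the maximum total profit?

238

Take jobs in profit order; each goes to the latest open slot no later than its deadline.
By profit: C(d2,71), A(d4,69), B(d4,50), D(d2,48), F(d4,47), E(d2,42), H(d2,16), G(d2,12)
C→slot 2; A→slot 4; B→slot 3; D→slot 1; F skipped; E skipped; H skipped; G skipped.
Profit = 48 + 71 + 50 + 69 = 238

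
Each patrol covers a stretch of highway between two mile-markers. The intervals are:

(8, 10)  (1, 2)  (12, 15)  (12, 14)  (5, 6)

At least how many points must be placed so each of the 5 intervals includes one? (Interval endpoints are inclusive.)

4

By right end: [1,2]  [5,6]  [8,10]  [12,14]  [12,15]
[1,2] uncovered → point at 2; [5,6] uncovered → point at 6; [8,10] uncovered → point at 10; [12,14] uncovered → point at 14.
Points: 2, 6, 10, 14 (4 total).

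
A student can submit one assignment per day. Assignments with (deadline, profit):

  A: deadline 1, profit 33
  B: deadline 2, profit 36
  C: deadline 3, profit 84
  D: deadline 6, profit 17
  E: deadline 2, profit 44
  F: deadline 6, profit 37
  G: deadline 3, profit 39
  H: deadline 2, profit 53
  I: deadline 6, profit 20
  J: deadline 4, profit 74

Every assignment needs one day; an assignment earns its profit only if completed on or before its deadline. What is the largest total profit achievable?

312

Sort by profit descending; place each in the latest free slot ≤ its deadline.
By profit: C(d3,84), J(d4,74), H(d2,53), E(d2,44), G(d3,39), F(d6,37), B(d2,36), A(d1,33), I(d6,20), D(d6,17)
C→slot 3; J→slot 4; H→slot 2; E→slot 1; G skipped; F→slot 6; B skipped; A skipped; I→slot 5; D skipped.
Profit = 44 + 53 + 84 + 74 + 20 + 37 = 312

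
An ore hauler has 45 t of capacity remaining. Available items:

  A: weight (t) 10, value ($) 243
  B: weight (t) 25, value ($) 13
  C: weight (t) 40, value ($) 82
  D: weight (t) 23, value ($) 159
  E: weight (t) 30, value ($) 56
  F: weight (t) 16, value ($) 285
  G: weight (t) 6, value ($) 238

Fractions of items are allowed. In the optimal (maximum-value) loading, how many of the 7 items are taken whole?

Sort by value per unit weight and fill in that order.
Order: G (238/6=39.67) > A (243/10=24.30) > F (285/16=17.81) > D (159/23=6.91) > C (82/40=2.05) > E (56/30=1.87) > B (13/25=0.52)
Fill: take G (6 @ 238) → take A (10 @ 243) → take F (16 @ 285) → take 13/23 of D → 89.87; 45/45 used.
3 item(s) taken whole; one partial (take 13/23 of D).

3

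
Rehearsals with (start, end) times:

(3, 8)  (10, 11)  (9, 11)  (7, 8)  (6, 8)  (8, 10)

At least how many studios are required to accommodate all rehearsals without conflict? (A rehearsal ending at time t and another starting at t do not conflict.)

The answer is the maximum number of intervals overlapping at any instant.
starts: [3, 6, 7, 8, 9, 10]
ends:   [8, 8, 8, 10, 11, 11]
s3→1 s6→2 s7→3  — peak 3.

3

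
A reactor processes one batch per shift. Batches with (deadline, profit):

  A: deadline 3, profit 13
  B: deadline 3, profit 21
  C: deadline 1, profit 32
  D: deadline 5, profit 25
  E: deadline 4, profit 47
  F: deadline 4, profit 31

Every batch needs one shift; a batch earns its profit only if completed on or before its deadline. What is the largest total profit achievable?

By profit: E(d4,47), C(d1,32), F(d4,31), D(d5,25), B(d3,21), A(d3,13)
E→slot 4; C→slot 1; F→slot 3; D→slot 5; B→slot 2; A skipped.
Profit = 32 + 21 + 31 + 47 + 25 = 156

156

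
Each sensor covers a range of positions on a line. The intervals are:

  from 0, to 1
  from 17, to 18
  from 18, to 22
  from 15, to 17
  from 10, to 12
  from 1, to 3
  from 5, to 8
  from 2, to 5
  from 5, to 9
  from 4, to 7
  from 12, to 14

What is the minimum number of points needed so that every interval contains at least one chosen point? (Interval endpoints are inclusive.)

5

Sort by right endpoint; whenever an interval is uncovered, place a point at its right end.
By right end: [0,1]  [1,3]  [2,5]  [4,7]  [5,8]  [5,9]  [10,12]  [12,14]  [15,17]  [17,18]  [18,22]
[0,1] uncovered → point at 1; [2,5] uncovered → point at 5; [10,12] uncovered → point at 12; [15,17] uncovered → point at 17; [18,22] uncovered → point at 22.
Points: 1, 5, 12, 17, 22 (5 total).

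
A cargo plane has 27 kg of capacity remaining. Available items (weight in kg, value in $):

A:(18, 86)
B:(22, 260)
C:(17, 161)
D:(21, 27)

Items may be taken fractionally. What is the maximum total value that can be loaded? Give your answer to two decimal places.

Order: B (260/22=11.82) > C (161/17=9.47) > A (86/18=4.78) > D (27/21=1.29)
Fill: take B (22 @ 260) → take 5/17 of C → 47.35; 27/27 used.
Total value = 307.35

307.35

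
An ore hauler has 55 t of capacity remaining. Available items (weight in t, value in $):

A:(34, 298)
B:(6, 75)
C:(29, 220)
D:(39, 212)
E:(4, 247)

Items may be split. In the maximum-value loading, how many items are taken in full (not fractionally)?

Order: E (247/4=61.75) > B (75/6=12.50) > A (298/34=8.76) > C (220/29=7.59) > D (212/39=5.44)
Fill: take E (4 @ 247) → take B (6 @ 75) → take A (34 @ 298) → take 11/29 of C → 83.45; 55/55 used.
3 item(s) taken whole; one partial (take 11/29 of C).

3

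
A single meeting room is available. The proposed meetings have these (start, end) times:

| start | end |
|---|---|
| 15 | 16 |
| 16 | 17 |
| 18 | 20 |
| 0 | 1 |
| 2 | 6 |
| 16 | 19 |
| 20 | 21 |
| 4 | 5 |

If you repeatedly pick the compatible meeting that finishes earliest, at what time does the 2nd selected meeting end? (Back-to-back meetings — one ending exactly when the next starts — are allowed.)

5

By end time: (0,1), (4,5), (2,6), (15,16), (16,17), (16,19), (18,20), (20,21).
Pick (0,1); next start ≥ 1 → (4,5); next start ≥ 5 → (15,16); next start ≥ 16 → (16,17); next start ≥ 17 → (18,20); next start ≥ 20 → (20,21).
Selected: (0,1) (4,5) (15,16) (16,17) (18,20) (20,21)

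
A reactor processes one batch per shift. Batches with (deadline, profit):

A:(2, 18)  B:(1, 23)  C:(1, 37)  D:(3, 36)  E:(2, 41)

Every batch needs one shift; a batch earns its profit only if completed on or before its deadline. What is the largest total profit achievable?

Profit order: E=41 C=37 D=36 B=23 A=18
Assign: E→slot 2, C→slot 1, D→slot 3, B skipped, A skipped.
Slots: [1:C] [2:E] [3:D]
Profit = 37 + 41 + 36 = 114

114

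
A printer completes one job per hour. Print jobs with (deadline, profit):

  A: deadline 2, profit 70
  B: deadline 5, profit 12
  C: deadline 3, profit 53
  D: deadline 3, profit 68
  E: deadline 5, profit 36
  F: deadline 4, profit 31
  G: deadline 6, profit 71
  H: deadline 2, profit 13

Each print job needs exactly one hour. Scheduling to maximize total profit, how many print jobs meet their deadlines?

6

By profit: G(d6,71), A(d2,70), D(d3,68), C(d3,53), E(d5,36), F(d4,31), H(d2,13), B(d5,12)
G→slot 6; A→slot 2; D→slot 3; C→slot 1; E→slot 5; F→slot 4; H skipped; B skipped.
6 of 8 scheduled.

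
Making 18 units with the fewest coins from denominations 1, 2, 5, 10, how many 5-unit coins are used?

1

18 − 1×10→8 − 1×5→3 − 1×2→1 − 1×1→0
Count of 5: 1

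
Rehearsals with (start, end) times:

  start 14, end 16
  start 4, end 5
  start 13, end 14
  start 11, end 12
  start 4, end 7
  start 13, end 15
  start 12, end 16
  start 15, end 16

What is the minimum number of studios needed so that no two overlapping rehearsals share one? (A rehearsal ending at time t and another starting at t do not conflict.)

3

The answer is the maximum number of intervals overlapping at any instant.
starts: [4, 4, 11, 12, 13, 13, 14, 15]
ends:   [5, 7, 12, 14, 15, 16, 16, 16]
s4→1 s4→2 e5→1 e7→0 s11→1 e12→0 s12→1 s13→2 s13→3  — peak 3.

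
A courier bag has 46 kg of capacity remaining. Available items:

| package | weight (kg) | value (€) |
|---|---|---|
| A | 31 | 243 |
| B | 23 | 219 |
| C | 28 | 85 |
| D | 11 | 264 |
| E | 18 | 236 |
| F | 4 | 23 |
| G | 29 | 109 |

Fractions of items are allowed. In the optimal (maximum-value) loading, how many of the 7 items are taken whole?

Sort by value per unit weight and fill in that order.
Ratios (sorted): D 24.00, E 13.11, B 9.52, A 7.84, F 5.75, G 3.76, C 3.04
take D (11 @ 264); take E (18 @ 236); take 17/23 of B → 161.87. Capacity used 46/46.
2 item(s) taken whole; one partial (take 17/23 of B).

2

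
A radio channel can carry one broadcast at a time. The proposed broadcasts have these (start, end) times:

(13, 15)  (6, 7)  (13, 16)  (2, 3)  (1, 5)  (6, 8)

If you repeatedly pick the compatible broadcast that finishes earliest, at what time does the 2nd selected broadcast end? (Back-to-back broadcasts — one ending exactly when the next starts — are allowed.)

Sorted by end: (2,3)  (1,5)  (6,7)  (6,8)  (13,15)  (13,16)
take (2,3); take (6,7); take (13,15).
Selected: (2,3) (6,7) (13,15)

7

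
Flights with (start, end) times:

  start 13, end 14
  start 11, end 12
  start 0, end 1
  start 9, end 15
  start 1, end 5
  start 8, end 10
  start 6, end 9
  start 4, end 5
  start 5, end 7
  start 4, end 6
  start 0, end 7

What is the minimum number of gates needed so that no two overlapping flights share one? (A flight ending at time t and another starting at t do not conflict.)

4

Count concurrent intervals with a sweep; the peak is the room count.
starts: [0, 0, 1, 4, 4, 5, 6, 8, 9, 11, 13]
ends:   [1, 5, 5, 6, 7, 7, 9, 10, 12, 14, 15]
s0→1 s0→2 e1→1 s1→2 s4→3 s4→4  — peak 4.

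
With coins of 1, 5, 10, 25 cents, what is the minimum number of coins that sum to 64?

7

64 = 2×25 + 1×10 + 4×1
Total coins = 2 + 1 + 4 = 7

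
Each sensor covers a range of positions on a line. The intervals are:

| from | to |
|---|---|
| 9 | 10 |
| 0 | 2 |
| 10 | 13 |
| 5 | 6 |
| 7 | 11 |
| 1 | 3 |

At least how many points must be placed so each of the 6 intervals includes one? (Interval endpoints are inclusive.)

By right end: [0,2]  [1,3]  [5,6]  [9,10]  [7,11]  [10,13]
[0,2] uncovered → point at 2; [5,6] uncovered → point at 6; [9,10] uncovered → point at 10.
Points: 2, 6, 10 (3 total).

3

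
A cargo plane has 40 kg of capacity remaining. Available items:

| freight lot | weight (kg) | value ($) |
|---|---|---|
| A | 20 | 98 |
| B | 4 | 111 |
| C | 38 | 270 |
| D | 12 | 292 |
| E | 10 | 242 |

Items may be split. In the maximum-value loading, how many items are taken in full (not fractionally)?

Sort by value per unit weight and fill in that order.
Order: B (111/4=27.75) > D (292/12=24.33) > E (242/10=24.20) > C (270/38=7.11) > A (98/20=4.90)
Fill: take B (4 @ 111) → take D (12 @ 292) → take E (10 @ 242) → take 14/38 of C → 99.47; 40/40 used.
3 item(s) taken whole; one partial (take 14/38 of C).

3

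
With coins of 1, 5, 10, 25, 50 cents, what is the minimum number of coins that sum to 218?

9

Greedy: take as many of the largest coin as possible, then repeat with the remainder.
218 − 4×50→18 − 1×10→8 − 1×5→3 − 3×1→0
Total coins = 4 + 1 + 1 + 3 = 9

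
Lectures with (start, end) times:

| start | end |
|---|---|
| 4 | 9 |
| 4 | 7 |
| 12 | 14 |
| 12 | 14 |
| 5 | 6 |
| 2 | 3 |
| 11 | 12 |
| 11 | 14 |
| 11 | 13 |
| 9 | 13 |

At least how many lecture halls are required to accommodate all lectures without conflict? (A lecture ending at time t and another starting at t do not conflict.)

5

Events (time:±→running): 2:+→1 3:-→0 4:+→1 4:+→2 5:+→3 6:-→2 7:-→1 9:-→0 9:+→1 11:+→2 11:+→3 11:+→4 12:-→3 12:+→4 12:+→5 … peak 5.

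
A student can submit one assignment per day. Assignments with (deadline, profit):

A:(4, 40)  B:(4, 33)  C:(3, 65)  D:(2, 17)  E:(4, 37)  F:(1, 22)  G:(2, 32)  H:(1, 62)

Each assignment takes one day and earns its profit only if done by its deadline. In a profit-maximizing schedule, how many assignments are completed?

4

Take jobs in profit order; each goes to the latest open slot no later than its deadline.
Profit order: C=65 H=62 A=40 E=37 B=33 G=32 F=22 D=17
Assign: C→slot 3, H→slot 1, A→slot 4, E→slot 2, B skipped, G skipped, F skipped, D skipped.
Slots: [1:H] [2:E] [3:C] [4:A]
4 of 8 scheduled.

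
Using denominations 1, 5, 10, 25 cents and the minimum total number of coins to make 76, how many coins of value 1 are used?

Use the largest denomination that fits, subtract, and repeat.
76 − 3×25→1 − 1×1→0
Count of 1: 1

1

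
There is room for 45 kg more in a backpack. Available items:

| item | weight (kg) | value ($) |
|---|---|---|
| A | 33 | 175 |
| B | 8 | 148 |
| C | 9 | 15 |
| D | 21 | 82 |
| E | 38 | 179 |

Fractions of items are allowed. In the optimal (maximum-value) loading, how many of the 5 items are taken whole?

2

Sort by value per unit weight and fill in that order.
Ratios (sorted): B 18.50, A 5.30, E 4.71, D 3.90, C 1.67
take B (8 @ 148); take A (33 @ 175); take 4/38 of E → 18.84. Capacity used 45/45.
2 item(s) taken whole; one partial (take 4/38 of E).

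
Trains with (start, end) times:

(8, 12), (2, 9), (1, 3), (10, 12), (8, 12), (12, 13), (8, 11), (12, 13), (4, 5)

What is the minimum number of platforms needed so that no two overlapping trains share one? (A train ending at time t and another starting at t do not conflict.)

4

The answer is the maximum number of intervals overlapping at any instant.
Events (time:±→running): 1:+→1 2:+→2 3:-→1 4:+→2 5:-→1 8:+→2 8:+→3 8:+→4 … peak 4.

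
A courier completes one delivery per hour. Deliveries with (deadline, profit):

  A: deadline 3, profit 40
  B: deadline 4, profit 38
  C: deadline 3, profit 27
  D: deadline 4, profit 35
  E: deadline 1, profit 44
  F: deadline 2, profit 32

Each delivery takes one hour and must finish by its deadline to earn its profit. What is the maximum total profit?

Take jobs in profit order; each goes to the latest open slot no later than its deadline.
By profit: E(d1,44), A(d3,40), B(d4,38), D(d4,35), F(d2,32), C(d3,27)
E→slot 1; A→slot 3; B→slot 4; D→slot 2; F skipped; C skipped.
Profit = 44 + 35 + 40 + 38 = 157

157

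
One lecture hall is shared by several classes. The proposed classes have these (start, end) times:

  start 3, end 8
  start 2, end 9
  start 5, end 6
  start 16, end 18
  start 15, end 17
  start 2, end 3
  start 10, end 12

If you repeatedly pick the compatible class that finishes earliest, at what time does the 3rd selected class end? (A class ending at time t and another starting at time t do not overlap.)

Greedy by earliest finish: after sorting by end time, pick each interval compatible with the last pick.
By end time: (2,3), (5,6), (3,8), (2,9), (10,12), (15,17), (16,18).
Pick (2,3); next start ≥ 3 → (5,6); next start ≥ 6 → (10,12); next start ≥ 12 → (15,17).
Selected: (2,3) (5,6) (10,12) (15,17)

12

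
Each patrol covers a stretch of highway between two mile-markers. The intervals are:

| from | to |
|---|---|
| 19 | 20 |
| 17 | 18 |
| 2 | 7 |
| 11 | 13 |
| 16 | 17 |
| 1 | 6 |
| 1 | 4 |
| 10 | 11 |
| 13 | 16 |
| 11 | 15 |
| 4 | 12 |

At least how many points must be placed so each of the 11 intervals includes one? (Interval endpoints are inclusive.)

5

Process intervals by earliest right end; each time one isn't hit yet, stab at its right endpoint.
By right end: [1,4]  [1,6]  [2,7]  [10,11]  [4,12]  [11,13]  [11,15]  [13,16]  [16,17]  [17,18]  [19,20]
[1,4] uncovered → point at 4; [10,11] uncovered → point at 11; [13,16] uncovered → point at 16; [17,18] uncovered → point at 18; [19,20] uncovered → point at 20.
Points: 4, 11, 16, 18, 20 (5 total).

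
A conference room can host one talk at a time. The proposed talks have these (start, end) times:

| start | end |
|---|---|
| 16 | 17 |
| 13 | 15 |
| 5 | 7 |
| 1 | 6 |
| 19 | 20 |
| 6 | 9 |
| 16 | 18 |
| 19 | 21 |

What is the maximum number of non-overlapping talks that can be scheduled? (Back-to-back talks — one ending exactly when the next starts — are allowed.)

5

Greedy by earliest finish: after sorting by end time, pick each interval compatible with the last pick.
By end time: (1,6), (5,7), (6,9), (13,15), (16,17), (16,18), (19,20), (19,21).
Pick (1,6); next start ≥ 6 → (6,9); next start ≥ 9 → (13,15); next start ≥ 15 → (16,17); next start ≥ 17 → (19,20).
Selected 5 talks.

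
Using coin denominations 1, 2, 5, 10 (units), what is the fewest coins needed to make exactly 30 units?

3

Use the largest denomination that fits, subtract, and repeat.
30 = 3×10
Total coins = 3 = 3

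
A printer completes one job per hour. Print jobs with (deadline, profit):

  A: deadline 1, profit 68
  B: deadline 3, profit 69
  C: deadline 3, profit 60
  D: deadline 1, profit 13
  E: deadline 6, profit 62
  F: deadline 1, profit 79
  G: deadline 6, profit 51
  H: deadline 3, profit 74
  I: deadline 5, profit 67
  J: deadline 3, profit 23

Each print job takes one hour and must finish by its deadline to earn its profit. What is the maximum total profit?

Profit order: F=79 H=74 B=69 A=68 I=67 E=62 C=60 G=51 J=23 D=13
Assign: F→slot 1, H→slot 3, B→slot 2, A skipped, I→slot 5, E→slot 6, C skipped, G→slot 4, J skipped, D skipped.
Slots: [1:F] [2:B] [3:H] [4:G] [5:I] [6:E]
Profit = 79 + 69 + 74 + 51 + 67 + 62 = 402

402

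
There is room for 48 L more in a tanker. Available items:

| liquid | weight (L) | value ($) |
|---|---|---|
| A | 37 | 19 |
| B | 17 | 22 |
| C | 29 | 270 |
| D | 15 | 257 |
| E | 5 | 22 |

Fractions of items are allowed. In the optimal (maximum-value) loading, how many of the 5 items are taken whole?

2

Sort by value per unit weight and fill in that order.
Order: D (257/15=17.13) > C (270/29=9.31) > E (22/5=4.40) > B (22/17=1.29) > A (19/37=0.51)
Fill: take D (15 @ 257) → take C (29 @ 270) → take 4/5 of E → 17.60; 48/48 used.
2 item(s) taken whole; one partial (take 4/5 of E).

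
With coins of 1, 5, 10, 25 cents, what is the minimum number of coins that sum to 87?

6

Greedy: take as many of the largest coin as possible, then repeat with the remainder.
87 − 3×25→12 − 1×10→2 − 2×1→0
Total coins = 3 + 1 + 2 = 6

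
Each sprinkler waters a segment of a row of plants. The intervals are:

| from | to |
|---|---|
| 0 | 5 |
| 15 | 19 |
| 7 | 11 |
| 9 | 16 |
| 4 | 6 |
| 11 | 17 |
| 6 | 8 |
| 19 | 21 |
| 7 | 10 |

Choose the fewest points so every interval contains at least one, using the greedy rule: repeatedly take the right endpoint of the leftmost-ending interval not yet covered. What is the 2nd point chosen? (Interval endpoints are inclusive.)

By right end: [0,5]  [4,6]  [6,8]  [7,10]  [7,11]  [9,16]  [11,17]  [15,19]  [19,21]
[0,5] uncovered → point at 5; [6,8] uncovered → point at 8; [9,16] uncovered → point at 16; [19,21] uncovered → point at 21.
Points: 5, 8, 16, 21 (4 total).

8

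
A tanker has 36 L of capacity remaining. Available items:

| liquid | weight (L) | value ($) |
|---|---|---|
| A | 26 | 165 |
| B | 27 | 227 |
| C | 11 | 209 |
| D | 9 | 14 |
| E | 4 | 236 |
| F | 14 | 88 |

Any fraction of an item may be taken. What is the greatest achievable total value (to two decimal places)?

Order: E (236/4=59.00) > C (209/11=19.00) > B (227/27=8.41) > A (165/26=6.35) > F (88/14=6.29) > D (14/9=1.56)
Fill: take E (4 @ 236) → take C (11 @ 209) → take 21/27 of B → 176.56; 36/36 used.
Total value = 621.56

621.56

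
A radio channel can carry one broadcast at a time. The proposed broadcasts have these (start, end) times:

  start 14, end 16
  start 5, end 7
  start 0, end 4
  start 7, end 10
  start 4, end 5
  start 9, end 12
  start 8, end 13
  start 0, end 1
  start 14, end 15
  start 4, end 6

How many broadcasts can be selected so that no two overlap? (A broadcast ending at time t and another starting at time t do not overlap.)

5

Greedy by earliest finish: after sorting by end time, pick each interval compatible with the last pick.
By end time: (0,1), (0,4), (4,5), (4,6), (5,7), (7,10), (9,12), (8,13), (14,15), (14,16).
Pick (0,1); next start ≥ 1 → (4,5); next start ≥ 5 → (5,7); next start ≥ 7 → (7,10); next start ≥ 10 → (14,15).
Selected 5 broadcasts.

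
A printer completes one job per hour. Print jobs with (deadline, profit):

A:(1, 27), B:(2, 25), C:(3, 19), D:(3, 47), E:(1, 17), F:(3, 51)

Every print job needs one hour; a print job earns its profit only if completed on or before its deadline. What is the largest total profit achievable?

By profit: F(d3,51), D(d3,47), A(d1,27), B(d2,25), C(d3,19), E(d1,17)
F→slot 3; D→slot 2; A→slot 1; B skipped; C skipped; E skipped.
Profit = 27 + 47 + 51 = 125

125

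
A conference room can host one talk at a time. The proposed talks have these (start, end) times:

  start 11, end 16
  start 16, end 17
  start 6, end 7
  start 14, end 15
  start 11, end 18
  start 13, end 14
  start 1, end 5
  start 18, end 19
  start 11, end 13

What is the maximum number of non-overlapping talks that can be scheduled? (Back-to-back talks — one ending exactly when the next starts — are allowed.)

Sort by end time and greedily take each interval whose start is ≥ the last chosen end.
By end time: (1,5), (6,7), (11,13), (13,14), (14,15), (11,16), (16,17), (11,18), (18,19).
Pick (1,5); next start ≥ 5 → (6,7); next start ≥ 7 → (11,13); next start ≥ 13 → (13,14); next start ≥ 14 → (14,15); next start ≥ 15 → (16,17); next start ≥ 17 → (18,19).
Selected 7 talks.

7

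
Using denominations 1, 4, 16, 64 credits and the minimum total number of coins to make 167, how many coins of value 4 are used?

167 − 2×64→39 − 2×16→7 − 1×4→3 − 3×1→0
Count of 4: 1

1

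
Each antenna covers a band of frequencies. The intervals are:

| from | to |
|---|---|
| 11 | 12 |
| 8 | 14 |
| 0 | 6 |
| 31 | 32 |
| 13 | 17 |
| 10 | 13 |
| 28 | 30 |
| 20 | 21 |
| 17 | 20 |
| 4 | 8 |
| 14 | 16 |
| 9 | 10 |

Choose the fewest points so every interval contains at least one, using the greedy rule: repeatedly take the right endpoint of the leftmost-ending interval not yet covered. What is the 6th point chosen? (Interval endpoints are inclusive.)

30

By right end: [0,6]  [4,8]  [9,10]  [11,12]  [10,13]  [8,14]  [14,16]  [13,17]  [17,20]  [20,21]  [28,30]  [31,32]
[0,6] uncovered → point at 6; [9,10] uncovered → point at 10; [11,12] uncovered → point at 12; [14,16] uncovered → point at 16; [17,20] uncovered → point at 20; [28,30] uncovered → point at 30; [31,32] uncovered → point at 32.
Points: 6, 10, 12, 16, 20, 30, 32 (7 total).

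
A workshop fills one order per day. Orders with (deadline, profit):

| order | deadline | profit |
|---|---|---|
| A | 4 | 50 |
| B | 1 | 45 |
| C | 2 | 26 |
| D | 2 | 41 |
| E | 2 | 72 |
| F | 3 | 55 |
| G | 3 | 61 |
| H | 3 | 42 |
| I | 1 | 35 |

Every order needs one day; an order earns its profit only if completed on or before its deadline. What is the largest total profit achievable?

238

Take jobs in profit order; each goes to the latest open slot no later than its deadline.
Profit order: E=72 G=61 F=55 A=50 B=45 H=42 D=41 I=35 C=26
Assign: E→slot 2, G→slot 3, F→slot 1, A→slot 4, B skipped, H skipped, D skipped, I skipped, C skipped.
Slots: [1:F] [2:E] [3:G] [4:A]
Profit = 55 + 72 + 61 + 50 = 238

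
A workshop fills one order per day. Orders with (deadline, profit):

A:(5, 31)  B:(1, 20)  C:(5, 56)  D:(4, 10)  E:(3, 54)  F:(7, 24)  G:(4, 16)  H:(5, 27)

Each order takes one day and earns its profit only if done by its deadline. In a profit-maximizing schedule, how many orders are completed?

6

Sort by profit descending; place each in the latest free slot ≤ its deadline.
By profit: C(d5,56), E(d3,54), A(d5,31), H(d5,27), F(d7,24), B(d1,20), G(d4,16), D(d4,10)
C→slot 5; E→slot 3; A→slot 4; H→slot 2; F→slot 7; B→slot 1; G skipped; D skipped.
6 of 8 scheduled.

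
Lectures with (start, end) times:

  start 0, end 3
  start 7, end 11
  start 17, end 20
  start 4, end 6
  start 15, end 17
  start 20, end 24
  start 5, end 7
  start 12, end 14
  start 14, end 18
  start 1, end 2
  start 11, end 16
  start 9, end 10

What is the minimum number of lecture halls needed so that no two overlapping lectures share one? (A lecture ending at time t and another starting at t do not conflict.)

Events (time:±→running): 0:+→1 1:+→2 2:-→1 3:-→0 4:+→1 5:+→2 6:-→1 7:-→0 7:+→1 9:+→2 10:-→1 11:-→0 11:+→1 12:+→2 14:-→1 14:+→2 15:+→3 … peak 3.

3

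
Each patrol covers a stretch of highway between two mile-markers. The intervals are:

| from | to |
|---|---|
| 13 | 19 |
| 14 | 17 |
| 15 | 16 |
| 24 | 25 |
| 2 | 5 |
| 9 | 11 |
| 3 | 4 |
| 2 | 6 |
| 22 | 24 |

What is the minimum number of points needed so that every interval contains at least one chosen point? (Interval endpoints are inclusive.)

4

Process intervals by earliest right end; each time one isn't hit yet, stab at its right endpoint.
By right end: [3,4]  [2,5]  [2,6]  [9,11]  [15,16]  [14,17]  [13,19]  [22,24]  [24,25]
[3,4] uncovered → point at 4; [9,11] uncovered → point at 11; [15,16] uncovered → point at 16; [22,24] uncovered → point at 24.
Points: 4, 11, 16, 24 (4 total).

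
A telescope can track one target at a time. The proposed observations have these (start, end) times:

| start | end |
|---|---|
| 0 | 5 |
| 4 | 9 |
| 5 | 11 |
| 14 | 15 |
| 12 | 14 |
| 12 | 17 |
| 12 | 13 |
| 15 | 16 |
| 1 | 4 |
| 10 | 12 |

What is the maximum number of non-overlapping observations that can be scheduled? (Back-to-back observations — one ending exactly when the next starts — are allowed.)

6

Sorted by end: (1,4)  (0,5)  (4,9)  (5,11)  (10,12)  (12,13)  (12,14)  (14,15)  (15,16)  (12,17)
take (1,4); take (4,9); take (10,12); take (12,13); skip (12,14); take (14,15); take (15,16); skip (12,17).
Selected 6 observations.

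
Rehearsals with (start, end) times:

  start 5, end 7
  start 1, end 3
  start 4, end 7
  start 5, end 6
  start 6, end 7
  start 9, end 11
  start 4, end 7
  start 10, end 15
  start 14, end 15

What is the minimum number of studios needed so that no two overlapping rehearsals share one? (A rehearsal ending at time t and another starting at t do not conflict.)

4

starts: [1, 4, 4, 5, 5, 6, 9, 10, 14]
ends:   [3, 6, 7, 7, 7, 7, 11, 15, 15]
s1→1 e3→0 s4→1 s4→2 s5→3 s5→4  — peak 4.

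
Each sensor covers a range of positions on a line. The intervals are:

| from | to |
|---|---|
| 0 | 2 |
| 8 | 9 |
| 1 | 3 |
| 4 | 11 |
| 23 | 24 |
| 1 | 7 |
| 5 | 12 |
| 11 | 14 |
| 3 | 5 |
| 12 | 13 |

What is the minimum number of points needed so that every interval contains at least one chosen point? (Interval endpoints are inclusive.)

5

Process intervals by earliest right end; each time one isn't hit yet, stab at its right endpoint.
By right end: [0,2]  [1,3]  [3,5]  [1,7]  [8,9]  [4,11]  [5,12]  [12,13]  [11,14]  [23,24]
[0,2] uncovered → point at 2; [3,5] uncovered → point at 5; [8,9] uncovered → point at 9; [12,13] uncovered → point at 13; [23,24] uncovered → point at 24.
Points: 2, 5, 9, 13, 24 (5 total).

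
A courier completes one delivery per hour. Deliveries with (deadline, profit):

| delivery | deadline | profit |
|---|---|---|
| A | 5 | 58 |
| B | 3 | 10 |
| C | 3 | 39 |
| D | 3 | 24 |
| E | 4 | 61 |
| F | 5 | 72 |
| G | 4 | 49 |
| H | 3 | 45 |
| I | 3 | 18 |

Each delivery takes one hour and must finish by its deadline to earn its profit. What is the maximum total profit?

285

Take jobs in profit order; each goes to the latest open slot no later than its deadline.
Profit order: F=72 E=61 A=58 G=49 H=45 C=39 D=24 I=18 B=10
Assign: F→slot 5, E→slot 4, A→slot 3, G→slot 2, H→slot 1, C skipped, D skipped, I skipped, B skipped.
Slots: [1:H] [2:G] [3:A] [4:E] [5:F]
Profit = 45 + 49 + 58 + 61 + 72 = 285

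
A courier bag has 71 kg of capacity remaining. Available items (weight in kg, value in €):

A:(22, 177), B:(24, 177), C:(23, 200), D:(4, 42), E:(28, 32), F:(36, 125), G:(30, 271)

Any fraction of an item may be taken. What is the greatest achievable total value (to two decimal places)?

Greedy by value/weight ratio, highest first.
Ratios (sorted): D 10.50, G 9.03, C 8.70, A 8.05, B 7.38, F 3.47, E 1.14
take D (4 @ 42); take G (30 @ 271); take C (23 @ 200); take 14/22 of A → 112.64. Capacity used 71/71.
Total value = 625.64

625.64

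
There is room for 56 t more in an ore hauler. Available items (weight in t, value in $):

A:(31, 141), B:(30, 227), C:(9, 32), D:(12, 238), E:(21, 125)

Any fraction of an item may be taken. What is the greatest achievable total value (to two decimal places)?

Order: D (238/12=19.83) > B (227/30=7.57) > E (125/21=5.95) > A (141/31=4.55) > C (32/9=3.56)
Fill: take D (12 @ 238) → take B (30 @ 227) → take 14/21 of E → 83.33; 56/56 used.
Total value = 548.33

548.33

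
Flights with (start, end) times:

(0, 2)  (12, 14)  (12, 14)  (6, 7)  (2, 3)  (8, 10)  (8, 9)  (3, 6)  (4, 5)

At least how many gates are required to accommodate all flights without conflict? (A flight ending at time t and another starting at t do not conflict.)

The answer is the maximum number of intervals overlapping at any instant.
Events (time:±→running): 0:+→1 2:-→0 2:+→1 3:-→0 3:+→1 4:+→2 … peak 2.

2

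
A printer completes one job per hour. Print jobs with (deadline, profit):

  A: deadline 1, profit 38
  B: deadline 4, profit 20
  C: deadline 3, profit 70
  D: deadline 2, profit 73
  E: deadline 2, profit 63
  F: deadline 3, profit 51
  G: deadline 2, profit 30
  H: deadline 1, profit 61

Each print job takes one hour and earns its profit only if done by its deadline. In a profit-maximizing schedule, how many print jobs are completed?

Profit order: D=73 C=70 E=63 H=61 F=51 A=38 G=30 B=20
Assign: D→slot 2, C→slot 3, E→slot 1, H skipped, F skipped, A skipped, G skipped, B→slot 4.
Slots: [1:E] [2:D] [3:C] [4:B]
4 of 8 scheduled.

4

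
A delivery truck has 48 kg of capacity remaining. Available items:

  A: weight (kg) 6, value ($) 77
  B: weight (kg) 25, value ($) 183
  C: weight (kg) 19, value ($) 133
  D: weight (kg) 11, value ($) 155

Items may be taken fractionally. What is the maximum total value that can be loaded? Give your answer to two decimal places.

Sort by value per unit weight and fill in that order.
Ratios (sorted): D 14.09, A 12.83, B 7.32, C 7.00
take D (11 @ 155); take A (6 @ 77); take B (25 @ 183); take 6/19 of C → 42.00. Capacity used 48/48.
Total value = 457.00

457.00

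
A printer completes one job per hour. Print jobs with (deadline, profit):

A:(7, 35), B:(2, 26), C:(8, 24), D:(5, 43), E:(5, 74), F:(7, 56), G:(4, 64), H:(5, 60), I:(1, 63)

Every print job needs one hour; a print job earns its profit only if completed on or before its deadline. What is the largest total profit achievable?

419

Sort by profit descending; place each in the latest free slot ≤ its deadline.
By profit: E(d5,74), G(d4,64), I(d1,63), H(d5,60), F(d7,56), D(d5,43), A(d7,35), B(d2,26), C(d8,24)
E→slot 5; G→slot 4; I→slot 1; H→slot 3; F→slot 7; D→slot 2; A→slot 6; B skipped; C→slot 8.
Profit = 63 + 43 + 60 + 64 + 74 + 35 + 56 + 24 = 419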